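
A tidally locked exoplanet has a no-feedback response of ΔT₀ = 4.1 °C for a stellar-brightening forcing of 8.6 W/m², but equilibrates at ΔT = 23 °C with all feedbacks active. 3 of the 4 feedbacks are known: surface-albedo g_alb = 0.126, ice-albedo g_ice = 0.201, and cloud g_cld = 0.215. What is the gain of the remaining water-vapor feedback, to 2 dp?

0.28

Amplification A = ΔT/ΔT₀ = 23/4.1 = 5.61.
Total gain g = 1 − 1/A = 1 − 1/5.61 = 0.8217.
Known gains sum to 0.126 + 0.201 + 0.215 = 0.542.
g_wv = 0.8217 − 0.542 = 0.28.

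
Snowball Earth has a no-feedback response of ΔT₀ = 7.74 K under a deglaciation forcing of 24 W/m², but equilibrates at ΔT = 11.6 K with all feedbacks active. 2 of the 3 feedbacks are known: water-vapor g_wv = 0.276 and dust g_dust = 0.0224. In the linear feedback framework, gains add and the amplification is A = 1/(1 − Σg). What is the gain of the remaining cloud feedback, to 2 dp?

Amplification A = ΔT/ΔT₀ = 11.6/7.74 = 1.499.
Total gain g = 1 − 1/A = 1 − 1/1.499 = 0.3329.
Known gains sum to 0.276 + 0.0224 = 0.2984.
g_cld = 0.3329 − 0.2984 = 0.03.

0.03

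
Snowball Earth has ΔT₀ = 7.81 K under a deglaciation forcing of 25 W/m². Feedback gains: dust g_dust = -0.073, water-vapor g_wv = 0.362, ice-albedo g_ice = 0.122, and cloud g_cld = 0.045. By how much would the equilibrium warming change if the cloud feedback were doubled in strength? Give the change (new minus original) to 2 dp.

Original: g = 0.456, ΔT = 7.81/(1−0.456) = 14.3566 K.
With doubled cloud: g' = 0.501, ΔT' = 7.81/(1−0.501) = 15.6513 K.
Change = 15.6513 − 14.3566 = 1.29 K.

1.29 K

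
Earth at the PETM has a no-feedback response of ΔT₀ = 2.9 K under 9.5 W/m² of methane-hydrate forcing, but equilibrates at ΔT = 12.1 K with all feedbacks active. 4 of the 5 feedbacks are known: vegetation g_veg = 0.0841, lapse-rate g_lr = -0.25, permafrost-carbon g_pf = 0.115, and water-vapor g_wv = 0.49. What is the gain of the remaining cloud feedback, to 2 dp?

Amplification A = ΔT/ΔT₀ = 12.1/2.9 = 4.172.
Total gain g = 1 − 1/A = 1 − 1/4.172 = 0.7603.
Known gains sum to 0.0841 − 0.25 + 0.115 + 0.49 = 0.4391.
g_cld = 0.7603 − 0.4391 = 0.32.

0.32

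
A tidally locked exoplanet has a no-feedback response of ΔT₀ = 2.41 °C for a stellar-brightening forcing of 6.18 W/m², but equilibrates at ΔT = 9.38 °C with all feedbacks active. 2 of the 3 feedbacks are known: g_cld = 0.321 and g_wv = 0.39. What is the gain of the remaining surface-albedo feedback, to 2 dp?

Amplification A = ΔT/ΔT₀ = 9.38/2.41 = 3.892.
Total gain g = 1 − 1/A = 1 − 1/3.892 = 0.7431.
Known gains sum to 0.321 + 0.39 = 0.711.
g_alb = 0.7431 − 0.711 = 0.03.

0.03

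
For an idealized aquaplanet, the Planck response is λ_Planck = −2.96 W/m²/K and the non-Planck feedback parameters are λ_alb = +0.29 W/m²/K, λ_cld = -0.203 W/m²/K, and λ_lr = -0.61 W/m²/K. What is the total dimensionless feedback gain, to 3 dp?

Convert to gains: g_alb = 0.29/2.96 = 0.09797; g_cld = -0.203/2.96 = -0.06858; g_lr = -0.61/2.96 = -0.2061.
Total gain g = -0.17671.

-0.177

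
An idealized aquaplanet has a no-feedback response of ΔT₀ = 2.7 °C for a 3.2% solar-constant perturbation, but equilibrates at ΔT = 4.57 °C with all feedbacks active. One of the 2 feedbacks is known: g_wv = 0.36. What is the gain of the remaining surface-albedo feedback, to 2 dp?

0.05

Amplification A = ΔT/ΔT₀ = 4.57/2.7 = 1.693.
Total gain g = 1 − 1/A = 1 − 1/1.693 = 0.4093.
The known gain is 0.36.
g_alb = 0.4093 − 0.36 = 0.05.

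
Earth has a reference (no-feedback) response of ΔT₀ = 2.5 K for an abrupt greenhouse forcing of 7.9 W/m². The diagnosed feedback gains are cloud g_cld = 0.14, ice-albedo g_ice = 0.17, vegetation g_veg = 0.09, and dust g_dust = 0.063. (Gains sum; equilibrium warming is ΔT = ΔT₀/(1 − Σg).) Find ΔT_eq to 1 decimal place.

4.7 K

Total gain g = 0.14 + 0.17 + 0.09 + 0.063 = 0.463.
Amplification A = 1/(1 − 0.463) = 1.862.
ΔT = 2.5 × 1.862 = 4.7 K.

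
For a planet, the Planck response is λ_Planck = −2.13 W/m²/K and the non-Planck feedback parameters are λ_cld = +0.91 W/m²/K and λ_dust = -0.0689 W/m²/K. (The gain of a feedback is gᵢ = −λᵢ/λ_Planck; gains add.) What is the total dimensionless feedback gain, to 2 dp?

0.39

Convert to gains: g_cld = 0.91/2.13 = 0.4272; g_dust = -0.0689/2.13 = -0.03235.
Total gain g = 0.39485.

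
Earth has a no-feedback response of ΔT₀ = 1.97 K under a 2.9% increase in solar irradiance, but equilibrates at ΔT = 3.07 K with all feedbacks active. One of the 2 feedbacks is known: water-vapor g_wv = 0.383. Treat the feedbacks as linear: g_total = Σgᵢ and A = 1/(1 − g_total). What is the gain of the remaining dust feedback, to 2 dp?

-0.02

Amplification A = ΔT/ΔT₀ = 3.07/1.97 = 1.558.
Total gain g = 1 − 1/A = 1 − 1/1.558 = 0.3582.
The known gain is 0.383.
g_dust = 0.3582 − 0.383 = -0.02.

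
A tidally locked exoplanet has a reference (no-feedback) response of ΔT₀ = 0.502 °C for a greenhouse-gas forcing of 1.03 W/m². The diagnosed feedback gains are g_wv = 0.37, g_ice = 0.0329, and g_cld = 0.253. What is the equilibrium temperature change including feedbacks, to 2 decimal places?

1.46 °C

Total gain g = 0.37 + 0.0329 + 0.253 = 0.6559.
Amplification A = 1/(1 − 0.6559) = 2.906.
ΔT = 0.502 × 2.906 = 1.46 °C.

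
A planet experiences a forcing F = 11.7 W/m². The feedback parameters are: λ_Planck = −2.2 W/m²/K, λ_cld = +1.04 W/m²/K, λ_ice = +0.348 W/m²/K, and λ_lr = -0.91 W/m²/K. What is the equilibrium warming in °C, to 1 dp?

Net feedback parameter λ = (−2.2) + (+1.04) + (+0.348) + (-0.91) = -1.722 W/m²/K.
ΔT = −F/λ = −11.7/(-1.722) = 6.8 °C.

6.8 °C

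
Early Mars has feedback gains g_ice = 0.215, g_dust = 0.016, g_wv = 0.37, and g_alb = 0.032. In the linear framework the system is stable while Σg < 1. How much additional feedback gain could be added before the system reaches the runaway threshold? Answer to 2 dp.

Current total gain = 0.215 + 0.016 + 0.37 + 0.032 = 0.633.
Margin to runaway = 1 − 0.633 = 0.37.

0.37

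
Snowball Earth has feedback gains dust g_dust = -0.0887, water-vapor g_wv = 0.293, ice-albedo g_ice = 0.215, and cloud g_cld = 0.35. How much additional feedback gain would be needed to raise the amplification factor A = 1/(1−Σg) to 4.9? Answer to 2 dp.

Current total gain = 0.7693.
Target gain for A = 4.9: g* = 1 − 1/4.9 = 0.7959.
Additional gain needed = 0.7959 − 0.7693 = 0.03.

0.03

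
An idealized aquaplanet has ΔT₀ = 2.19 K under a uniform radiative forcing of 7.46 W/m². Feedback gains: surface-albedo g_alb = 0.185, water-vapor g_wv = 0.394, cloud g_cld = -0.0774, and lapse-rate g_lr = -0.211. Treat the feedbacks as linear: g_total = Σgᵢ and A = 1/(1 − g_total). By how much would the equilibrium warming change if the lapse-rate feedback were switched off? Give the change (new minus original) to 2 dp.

Original: g = 0.2906, ΔT = 2.19/(1−0.2906) = 3.0871 K.
Without lapse-rate: g' = 0.5016, ΔT' = 2.19/(1−0.5016) = 4.3941 K.
Change = 4.3941 − 3.0871 = 1.31 K.

1.31 K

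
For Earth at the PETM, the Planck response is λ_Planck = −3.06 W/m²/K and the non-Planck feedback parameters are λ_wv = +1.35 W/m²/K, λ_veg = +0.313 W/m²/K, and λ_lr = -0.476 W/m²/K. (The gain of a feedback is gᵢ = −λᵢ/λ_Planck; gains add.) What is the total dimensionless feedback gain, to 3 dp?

Convert to gains: g_wv = 1.35/3.06 = 0.4412; g_veg = 0.313/3.06 = 0.1023; g_lr = -0.476/3.06 = -0.1556.
Total gain g = 0.3879.

0.388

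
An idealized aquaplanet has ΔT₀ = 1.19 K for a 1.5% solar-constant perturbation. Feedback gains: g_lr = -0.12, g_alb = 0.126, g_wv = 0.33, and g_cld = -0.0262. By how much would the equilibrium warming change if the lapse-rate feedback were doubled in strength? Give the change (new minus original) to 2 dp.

-0.26 K

Original: g = 0.3098, ΔT = 1.19/(1−0.3098) = 1.7241 K.
With doubled lapse-rate: g' = 0.1898, ΔT' = 1.19/(1−0.1898) = 1.4688 K.
Change = 1.4688 − 1.7241 = -0.26 K.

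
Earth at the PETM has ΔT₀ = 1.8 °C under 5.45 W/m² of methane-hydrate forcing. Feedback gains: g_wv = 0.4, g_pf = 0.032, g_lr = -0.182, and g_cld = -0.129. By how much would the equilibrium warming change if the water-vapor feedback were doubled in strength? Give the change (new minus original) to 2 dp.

Original: g = 0.121, ΔT = 1.8/(1−0.121) = 2.0478 °C.
With doubled water-vapor: g' = 0.521, ΔT' = 1.8/(1−0.521) = 3.7578 °C.
Change = 3.7578 − 2.0478 = 1.71 °C.

1.71 °C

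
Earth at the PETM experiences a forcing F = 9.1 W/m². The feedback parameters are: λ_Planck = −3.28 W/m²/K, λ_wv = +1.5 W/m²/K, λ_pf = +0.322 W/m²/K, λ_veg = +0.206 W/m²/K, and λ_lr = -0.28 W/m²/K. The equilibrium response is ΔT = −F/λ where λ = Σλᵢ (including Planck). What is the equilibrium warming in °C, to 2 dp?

5.94 °C

Net feedback parameter λ = (−3.28) + (+1.5) + (+0.322) + (+0.206) + (-0.28) = -1.532 W/m²/K.
ΔT = −F/λ = −9.1/(-1.532) = 5.94 °C.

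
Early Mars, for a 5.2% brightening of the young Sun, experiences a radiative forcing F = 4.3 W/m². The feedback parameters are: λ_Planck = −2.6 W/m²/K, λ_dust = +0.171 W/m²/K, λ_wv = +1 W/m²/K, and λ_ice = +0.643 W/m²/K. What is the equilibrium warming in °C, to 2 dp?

5.47 °C

Net feedback parameter λ = (−2.6) + (+0.171) + (+1) + (+0.643) = -0.786 W/m²/K.
ΔT = −F/λ = −4.3/(-0.786) = 5.47 °C.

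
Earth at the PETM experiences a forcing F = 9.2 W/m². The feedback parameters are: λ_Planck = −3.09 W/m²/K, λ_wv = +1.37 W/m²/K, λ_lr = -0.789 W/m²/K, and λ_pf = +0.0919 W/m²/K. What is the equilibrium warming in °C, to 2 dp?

3.81 °C

Net feedback parameter λ = (−3.09) + (+1.37) + (-0.789) + (+0.0919) = -2.4171 W/m²/K.
ΔT = −F/λ = −9.2/(-2.4171) = 3.81 °C.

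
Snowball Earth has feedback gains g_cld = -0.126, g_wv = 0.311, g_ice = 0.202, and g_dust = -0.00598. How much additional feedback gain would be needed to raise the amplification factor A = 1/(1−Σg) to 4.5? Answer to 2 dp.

0.40

Current total gain = 0.38102.
Target gain for A = 4.5: g* = 1 − 1/4.5 = 0.7778.
Additional gain needed = 0.7778 − 0.38102 = 0.40.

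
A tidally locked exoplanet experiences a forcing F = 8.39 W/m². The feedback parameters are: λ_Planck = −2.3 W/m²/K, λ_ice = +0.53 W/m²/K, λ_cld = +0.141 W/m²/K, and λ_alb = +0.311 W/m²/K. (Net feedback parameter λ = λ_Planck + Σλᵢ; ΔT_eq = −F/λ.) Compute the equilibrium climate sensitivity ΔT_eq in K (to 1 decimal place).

6.4 K

Net feedback parameter λ = (−2.3) + (+0.53) + (+0.141) + (+0.311) = -1.318 W/m²/K.
ΔT = −F/λ = −8.39/(-1.318) = 6.4 K.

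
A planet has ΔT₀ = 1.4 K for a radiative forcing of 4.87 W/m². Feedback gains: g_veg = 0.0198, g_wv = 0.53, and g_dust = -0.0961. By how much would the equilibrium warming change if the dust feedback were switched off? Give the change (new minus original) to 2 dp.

0.55 K

Original: g = 0.4537, ΔT = 1.4/(1−0.4537) = 2.5627 K.
Without dust: g' = 0.5498, ΔT' = 1.4/(1−0.5498) = 3.1097 K.
Change = 3.1097 − 2.5627 = 0.55 K.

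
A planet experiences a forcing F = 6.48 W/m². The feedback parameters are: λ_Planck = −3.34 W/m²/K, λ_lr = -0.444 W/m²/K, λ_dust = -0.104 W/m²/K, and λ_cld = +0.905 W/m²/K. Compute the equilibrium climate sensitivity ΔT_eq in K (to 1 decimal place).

2.2 K

Net feedback parameter λ = (−3.34) + (-0.444) + (-0.104) + (+0.905) = -2.983 W/m²/K.
ΔT = −F/λ = −6.48/(-2.983) = 2.2 K.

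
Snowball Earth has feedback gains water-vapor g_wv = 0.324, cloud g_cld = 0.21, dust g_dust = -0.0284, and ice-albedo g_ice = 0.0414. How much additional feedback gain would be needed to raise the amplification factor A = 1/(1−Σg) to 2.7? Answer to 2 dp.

0.08

Current total gain = 0.547.
Target gain for A = 2.7: g* = 1 − 1/2.7 = 0.6296.
Additional gain needed = 0.6296 − 0.547 = 0.08.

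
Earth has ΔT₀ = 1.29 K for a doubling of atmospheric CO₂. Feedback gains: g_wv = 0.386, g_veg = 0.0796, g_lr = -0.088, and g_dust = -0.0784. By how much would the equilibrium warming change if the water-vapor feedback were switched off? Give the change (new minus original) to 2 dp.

Original: g = 0.2992, ΔT = 1.29/(1−0.2992) = 1.8408 K.
Without water-vapor: g' = -0.0868, ΔT' = 1.29/(1+0.0868) = 1.1870 K.
Change = 1.1870 − 1.8408 = -0.65 K.

-0.65 K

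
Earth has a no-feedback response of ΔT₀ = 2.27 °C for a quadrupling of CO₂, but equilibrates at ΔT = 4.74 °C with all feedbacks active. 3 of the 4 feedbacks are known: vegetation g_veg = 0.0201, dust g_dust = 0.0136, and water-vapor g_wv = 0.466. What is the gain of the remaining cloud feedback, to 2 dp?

0.02

Amplification A = ΔT/ΔT₀ = 4.74/2.27 = 2.088.
Total gain g = 1 − 1/A = 1 − 1/2.088 = 0.5211.
Known gains sum to 0.0201 + 0.0136 + 0.466 = 0.4997.
g_cld = 0.5211 − 0.4997 = 0.02.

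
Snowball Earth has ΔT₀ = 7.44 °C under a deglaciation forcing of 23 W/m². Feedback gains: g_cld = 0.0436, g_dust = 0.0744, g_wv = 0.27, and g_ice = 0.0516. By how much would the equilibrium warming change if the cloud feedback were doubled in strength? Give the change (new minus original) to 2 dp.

1.12 °C

Original: g = 0.4396, ΔT = 7.44/(1−0.4396) = 13.2762 °C.
With doubled cloud: g' = 0.4832, ΔT' = 7.44/(1−0.4832) = 14.3963 °C.
Change = 14.3963 − 13.2762 = 1.12 °C.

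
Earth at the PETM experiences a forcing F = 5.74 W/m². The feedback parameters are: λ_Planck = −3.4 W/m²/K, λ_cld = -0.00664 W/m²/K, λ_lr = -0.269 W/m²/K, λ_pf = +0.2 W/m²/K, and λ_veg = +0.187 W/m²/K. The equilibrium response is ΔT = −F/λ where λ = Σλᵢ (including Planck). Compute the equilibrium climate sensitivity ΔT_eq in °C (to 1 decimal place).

1.7 °C

Net feedback parameter λ = (−3.4) + (-0.00664) + (-0.269) + (+0.2) + (+0.187) = -3.28864 W/m²/K.
ΔT = −F/λ = −5.74/(-3.28864) = 1.7 °C.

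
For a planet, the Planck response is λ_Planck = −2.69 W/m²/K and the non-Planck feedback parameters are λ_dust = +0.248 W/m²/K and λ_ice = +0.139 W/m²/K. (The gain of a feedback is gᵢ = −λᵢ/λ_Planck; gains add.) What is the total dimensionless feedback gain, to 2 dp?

0.14

Convert to gains: g_dust = 0.248/2.69 = 0.09219; g_ice = 0.139/2.69 = 0.05167.
Total gain g = 0.14386.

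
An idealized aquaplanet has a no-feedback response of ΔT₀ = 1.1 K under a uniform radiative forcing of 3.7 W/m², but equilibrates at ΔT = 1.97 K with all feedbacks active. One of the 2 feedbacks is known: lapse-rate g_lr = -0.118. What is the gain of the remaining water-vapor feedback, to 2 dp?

Amplification A = ΔT/ΔT₀ = 1.97/1.1 = 1.791.
Total gain g = 1 − 1/A = 1 − 1/1.791 = 0.4417.
The known gain is -0.118.
g_wv = 0.4417 + 0.118 = 0.56.

0.56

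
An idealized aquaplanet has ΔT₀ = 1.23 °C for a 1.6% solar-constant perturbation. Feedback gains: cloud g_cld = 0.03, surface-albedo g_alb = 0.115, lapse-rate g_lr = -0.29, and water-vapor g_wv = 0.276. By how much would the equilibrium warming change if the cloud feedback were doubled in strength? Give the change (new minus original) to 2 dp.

Original: g = 0.131, ΔT = 1.23/(1−0.131) = 1.4154 °C.
With doubled cloud: g' = 0.161, ΔT' = 1.23/(1−0.161) = 1.4660 °C.
Change = 1.4660 − 1.4154 = 0.05 °C.

0.05 °C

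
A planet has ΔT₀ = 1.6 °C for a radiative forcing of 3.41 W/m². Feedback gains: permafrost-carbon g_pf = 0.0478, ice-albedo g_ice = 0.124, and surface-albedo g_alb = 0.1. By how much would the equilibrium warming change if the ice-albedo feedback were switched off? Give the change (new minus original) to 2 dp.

-0.32 °C

Original: g = 0.2718, ΔT = 1.6/(1−0.2718) = 2.1972 °C.
Without ice-albedo: g' = 0.1478, ΔT' = 1.6/(1−0.1478) = 1.8775 °C.
Change = 1.8775 − 2.1972 = -0.32 °C.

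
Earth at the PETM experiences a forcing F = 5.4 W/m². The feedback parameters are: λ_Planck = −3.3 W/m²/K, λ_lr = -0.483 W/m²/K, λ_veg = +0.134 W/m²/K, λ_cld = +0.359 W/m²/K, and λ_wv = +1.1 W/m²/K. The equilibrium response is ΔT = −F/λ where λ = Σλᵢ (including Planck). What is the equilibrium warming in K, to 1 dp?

Net feedback parameter λ = (−3.3) + (-0.483) + (+0.134) + (+0.359) + (+1.1) = -2.19 W/m²/K.
ΔT = −F/λ = −5.4/(-2.19) = 2.5 K.

2.5 K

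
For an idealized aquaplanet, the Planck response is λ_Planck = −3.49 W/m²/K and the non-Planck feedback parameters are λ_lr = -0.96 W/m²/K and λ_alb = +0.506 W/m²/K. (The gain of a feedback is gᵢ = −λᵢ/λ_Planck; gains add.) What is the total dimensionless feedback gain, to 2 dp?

-0.13

Convert to gains: g_lr = -0.96/3.49 = -0.2751; g_alb = 0.506/3.49 = 0.145.
Total gain g = -0.1301.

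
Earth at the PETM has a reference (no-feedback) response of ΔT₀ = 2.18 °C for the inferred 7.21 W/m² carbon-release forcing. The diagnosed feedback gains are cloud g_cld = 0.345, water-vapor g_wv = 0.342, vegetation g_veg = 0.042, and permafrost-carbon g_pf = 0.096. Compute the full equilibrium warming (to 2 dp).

12.46 °C

Total gain g = 0.345 + 0.342 + 0.042 + 0.096 = 0.825.
Amplification A = 1/(1 − 0.825) = 5.714.
ΔT = 2.18 × 5.714 = 12.46 °C.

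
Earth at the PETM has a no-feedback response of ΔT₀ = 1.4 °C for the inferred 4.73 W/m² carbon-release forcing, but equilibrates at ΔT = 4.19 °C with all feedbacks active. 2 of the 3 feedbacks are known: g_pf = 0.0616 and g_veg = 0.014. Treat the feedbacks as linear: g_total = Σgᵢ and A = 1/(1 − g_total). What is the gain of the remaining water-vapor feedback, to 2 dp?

Amplification A = ΔT/ΔT₀ = 4.19/1.4 = 2.993.
Total gain g = 1 − 1/A = 1 − 1/2.993 = 0.6659.
Known gains sum to 0.0616 + 0.014 = 0.0756.
g_wv = 0.6659 − 0.0756 = 0.59.

0.59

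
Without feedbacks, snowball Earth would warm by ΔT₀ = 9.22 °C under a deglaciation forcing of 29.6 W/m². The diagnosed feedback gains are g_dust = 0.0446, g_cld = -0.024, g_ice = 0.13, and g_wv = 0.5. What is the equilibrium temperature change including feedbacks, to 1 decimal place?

Total gain g = 0.0446 − 0.024 + 0.13 + 0.5 = 0.6506.
Amplification A = 1/(1 − 0.6506) = 2.862.
ΔT = 9.22 × 2.862 = 26.4 °C.

26.4 °C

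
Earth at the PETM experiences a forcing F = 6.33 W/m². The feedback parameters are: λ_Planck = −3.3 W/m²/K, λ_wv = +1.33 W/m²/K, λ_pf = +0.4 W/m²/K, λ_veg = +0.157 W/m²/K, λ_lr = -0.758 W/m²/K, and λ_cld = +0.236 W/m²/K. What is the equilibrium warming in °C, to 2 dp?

3.27 °C

Net feedback parameter λ = (−3.3) + (+1.33) + (+0.4) + (+0.157) + (-0.758) + (+0.236) = -1.935 W/m²/K.
ΔT = −F/λ = −6.33/(-1.935) = 3.27 °C.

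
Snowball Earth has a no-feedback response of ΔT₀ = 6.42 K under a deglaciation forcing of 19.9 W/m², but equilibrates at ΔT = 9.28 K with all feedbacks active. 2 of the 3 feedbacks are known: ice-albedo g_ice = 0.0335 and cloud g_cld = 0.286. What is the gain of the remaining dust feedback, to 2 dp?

Amplification A = ΔT/ΔT₀ = 9.28/6.42 = 1.445.
Total gain g = 1 − 1/A = 1 − 1/1.445 = 0.308.
Known gains sum to 0.0335 + 0.286 = 0.3195.
g_dust = 0.308 − 0.3195 = -0.01.

-0.01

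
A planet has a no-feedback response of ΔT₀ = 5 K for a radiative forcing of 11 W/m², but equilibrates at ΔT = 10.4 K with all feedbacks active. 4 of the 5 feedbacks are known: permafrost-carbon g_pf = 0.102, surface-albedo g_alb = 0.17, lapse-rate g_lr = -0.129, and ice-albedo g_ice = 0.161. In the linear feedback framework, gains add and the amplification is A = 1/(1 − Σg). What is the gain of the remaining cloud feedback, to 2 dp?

0.22

Amplification A = ΔT/ΔT₀ = 10.4/5 = 2.08.
Total gain g = 1 − 1/A = 1 − 1/2.08 = 0.5192.
Known gains sum to 0.102 + 0.17 − 0.129 + 0.161 = 0.304.
g_cld = 0.5192 − 0.304 = 0.22.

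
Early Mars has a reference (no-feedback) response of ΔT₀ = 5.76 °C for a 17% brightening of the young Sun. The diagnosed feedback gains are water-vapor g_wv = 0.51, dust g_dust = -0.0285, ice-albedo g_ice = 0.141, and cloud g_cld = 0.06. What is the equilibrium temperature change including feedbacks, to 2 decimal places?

18.14 °C

Total gain g = 0.51 − 0.0285 + 0.141 + 0.06 = 0.6825.
Amplification A = 1/(1 − 0.6825) = 3.15.
ΔT = 5.76 × 3.15 = 18.14 °C.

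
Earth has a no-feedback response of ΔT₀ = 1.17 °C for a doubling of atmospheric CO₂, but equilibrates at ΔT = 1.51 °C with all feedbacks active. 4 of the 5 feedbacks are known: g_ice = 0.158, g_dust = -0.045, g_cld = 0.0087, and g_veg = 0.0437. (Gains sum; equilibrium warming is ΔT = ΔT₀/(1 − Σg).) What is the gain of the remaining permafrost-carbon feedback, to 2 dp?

0.06

Amplification A = ΔT/ΔT₀ = 1.51/1.17 = 1.291.
Total gain g = 1 − 1/A = 1 − 1/1.291 = 0.2254.
Known gains sum to 0.158 − 0.045 + 0.0087 + 0.0437 = 0.1654.
g_pf = 0.2254 − 0.1654 = 0.06.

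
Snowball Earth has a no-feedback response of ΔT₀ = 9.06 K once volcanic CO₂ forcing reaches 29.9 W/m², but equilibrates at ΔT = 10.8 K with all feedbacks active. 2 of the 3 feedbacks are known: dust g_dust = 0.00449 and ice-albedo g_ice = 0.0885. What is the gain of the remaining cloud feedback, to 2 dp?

0.07

Amplification A = ΔT/ΔT₀ = 10.8/9.06 = 1.192.
Total gain g = 1 − 1/A = 1 − 1/1.192 = 0.1611.
Known gains sum to 0.00449 + 0.0885 = 0.09299.
g_cld = 0.1611 − 0.09299 = 0.07.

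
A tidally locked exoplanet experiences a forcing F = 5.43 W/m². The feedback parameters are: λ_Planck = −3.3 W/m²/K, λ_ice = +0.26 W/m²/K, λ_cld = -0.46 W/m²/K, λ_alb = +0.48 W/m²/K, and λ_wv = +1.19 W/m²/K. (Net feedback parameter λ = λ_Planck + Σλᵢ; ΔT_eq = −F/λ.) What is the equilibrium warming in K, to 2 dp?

Net feedback parameter λ = (−3.3) + (+0.26) + (-0.46) + (+0.48) + (+1.19) = -1.83 W/m²/K.
ΔT = −F/λ = −5.43/(-1.83) = 2.97 K.

2.97 K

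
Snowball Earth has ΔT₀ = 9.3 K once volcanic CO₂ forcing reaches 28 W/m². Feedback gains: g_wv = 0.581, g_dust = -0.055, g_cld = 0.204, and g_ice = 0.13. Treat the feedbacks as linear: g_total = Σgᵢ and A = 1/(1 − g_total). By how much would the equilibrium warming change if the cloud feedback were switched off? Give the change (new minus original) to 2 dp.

-39.39 K

Original: g = 0.86, ΔT = 9.3/(1−0.86) = 66.4286 K.
Without cloud: g' = 0.656, ΔT' = 9.3/(1−0.656) = 27.0349 K.
Change = 27.0349 − 66.4286 = -39.39 K.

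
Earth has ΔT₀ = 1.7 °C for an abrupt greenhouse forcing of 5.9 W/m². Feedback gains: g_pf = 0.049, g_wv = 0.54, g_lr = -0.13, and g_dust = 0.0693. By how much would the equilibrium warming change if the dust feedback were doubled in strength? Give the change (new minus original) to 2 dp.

0.62 °C

Original: g = 0.5283, ΔT = 1.7/(1−0.5283) = 3.6040 °C.
With doubled dust: g' = 0.5976, ΔT' = 1.7/(1−0.5976) = 4.2247 °C.
Change = 4.2247 − 3.6040 = 0.62 °C.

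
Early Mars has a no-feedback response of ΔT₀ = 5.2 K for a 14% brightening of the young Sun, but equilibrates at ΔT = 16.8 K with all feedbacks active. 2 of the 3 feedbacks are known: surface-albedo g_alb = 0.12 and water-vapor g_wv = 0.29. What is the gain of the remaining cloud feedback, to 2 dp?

Amplification A = ΔT/ΔT₀ = 16.8/5.2 = 3.231.
Total gain g = 1 − 1/A = 1 − 1/3.231 = 0.6905.
Known gains sum to 0.12 + 0.29 = 0.41.
g_cld = 0.6905 − 0.41 = 0.28.

0.28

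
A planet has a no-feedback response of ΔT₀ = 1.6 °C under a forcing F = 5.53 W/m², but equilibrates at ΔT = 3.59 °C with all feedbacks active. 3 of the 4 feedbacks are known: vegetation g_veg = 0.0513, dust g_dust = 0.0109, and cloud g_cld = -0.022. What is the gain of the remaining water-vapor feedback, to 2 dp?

0.51

Amplification A = ΔT/ΔT₀ = 3.59/1.6 = 2.244.
Total gain g = 1 − 1/A = 1 − 1/2.244 = 0.5544.
Known gains sum to 0.0513 + 0.0109 − 0.022 = 0.0402.
g_wv = 0.5544 − 0.0402 = 0.51.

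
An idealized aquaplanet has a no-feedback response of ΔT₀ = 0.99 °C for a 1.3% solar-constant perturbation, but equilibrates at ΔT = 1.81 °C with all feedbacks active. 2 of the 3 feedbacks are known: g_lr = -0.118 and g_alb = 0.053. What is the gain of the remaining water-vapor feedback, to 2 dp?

Amplification A = ΔT/ΔT₀ = 1.81/0.99 = 1.828.
Total gain g = 1 − 1/A = 1 − 1/1.828 = 0.453.
Known gains sum to -0.118 + 0.053 = -0.065.
g_wv = 0.453 + 0.065 = 0.52.

0.52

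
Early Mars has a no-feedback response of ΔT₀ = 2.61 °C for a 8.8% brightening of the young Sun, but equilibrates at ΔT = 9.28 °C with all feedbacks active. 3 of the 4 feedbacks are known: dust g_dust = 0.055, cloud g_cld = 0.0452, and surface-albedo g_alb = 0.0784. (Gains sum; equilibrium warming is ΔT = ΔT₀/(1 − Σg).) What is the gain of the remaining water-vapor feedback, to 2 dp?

0.54

Amplification A = ΔT/ΔT₀ = 9.28/2.61 = 3.556.
Total gain g = 1 − 1/A = 1 − 1/3.556 = 0.7188.
Known gains sum to 0.055 + 0.0452 + 0.0784 = 0.1786.
g_wv = 0.7188 − 0.1786 = 0.54.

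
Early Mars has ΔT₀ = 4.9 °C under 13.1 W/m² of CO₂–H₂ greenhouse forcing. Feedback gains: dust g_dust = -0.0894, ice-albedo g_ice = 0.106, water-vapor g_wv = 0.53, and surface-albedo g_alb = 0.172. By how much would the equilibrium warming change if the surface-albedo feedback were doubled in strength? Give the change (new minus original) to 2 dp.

27.38 °C

Original: g = 0.7186, ΔT = 4.9/(1−0.7186) = 17.4129 °C.
With doubled surface-albedo: g' = 0.8906, ΔT' = 4.9/(1−0.8906) = 44.7898 °C.
Change = 44.7898 − 17.4129 = 27.38 °C.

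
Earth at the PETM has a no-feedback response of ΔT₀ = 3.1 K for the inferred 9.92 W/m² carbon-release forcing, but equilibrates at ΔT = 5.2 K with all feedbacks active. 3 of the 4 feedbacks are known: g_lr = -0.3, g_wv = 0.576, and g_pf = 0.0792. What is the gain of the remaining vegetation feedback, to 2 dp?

Amplification A = ΔT/ΔT₀ = 5.2/3.1 = 1.677.
Total gain g = 1 − 1/A = 1 − 1/1.677 = 0.4037.
Known gains sum to -0.3 + 0.576 + 0.0792 = 0.3552.
g_veg = 0.4037 − 0.3552 = 0.05.

0.05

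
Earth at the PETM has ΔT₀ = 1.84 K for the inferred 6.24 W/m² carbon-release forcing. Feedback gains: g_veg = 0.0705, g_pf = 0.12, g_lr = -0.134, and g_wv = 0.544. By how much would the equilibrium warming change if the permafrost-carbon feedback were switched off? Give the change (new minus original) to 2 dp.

-1.06 K

Original: g = 0.6005, ΔT = 1.84/(1−0.6005) = 4.6058 K.
Without permafrost-carbon: g' = 0.4805, ΔT' = 1.84/(1−0.4805) = 3.5419 K.
Change = 3.5419 − 4.6058 = -1.06 K.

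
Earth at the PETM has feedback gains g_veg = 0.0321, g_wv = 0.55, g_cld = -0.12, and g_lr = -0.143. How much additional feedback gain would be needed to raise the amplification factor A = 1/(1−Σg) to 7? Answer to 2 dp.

Current total gain = 0.3191.
Target gain for A = 7: g* = 1 − 1/7 = 0.8571.
Additional gain needed = 0.8571 − 0.3191 = 0.54.

0.54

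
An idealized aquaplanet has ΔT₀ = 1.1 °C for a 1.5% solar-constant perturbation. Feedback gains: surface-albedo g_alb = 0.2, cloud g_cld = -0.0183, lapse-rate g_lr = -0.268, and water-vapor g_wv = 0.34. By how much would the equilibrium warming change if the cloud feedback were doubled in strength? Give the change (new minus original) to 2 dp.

-0.04 °C

Original: g = 0.2537, ΔT = 1.1/(1−0.2537) = 1.4739 °C.
With doubled cloud: g' = 0.2354, ΔT' = 1.1/(1−0.2354) = 1.4387 °C.
Change = 1.4387 − 1.4739 = -0.04 °C.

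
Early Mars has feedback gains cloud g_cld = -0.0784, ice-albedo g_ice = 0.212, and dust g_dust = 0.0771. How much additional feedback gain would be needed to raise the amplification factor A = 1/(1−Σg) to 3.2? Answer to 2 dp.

0.48

Current total gain = 0.2107.
Target gain for A = 3.2: g* = 1 − 1/3.2 = 0.6875.
Additional gain needed = 0.6875 − 0.2107 = 0.48.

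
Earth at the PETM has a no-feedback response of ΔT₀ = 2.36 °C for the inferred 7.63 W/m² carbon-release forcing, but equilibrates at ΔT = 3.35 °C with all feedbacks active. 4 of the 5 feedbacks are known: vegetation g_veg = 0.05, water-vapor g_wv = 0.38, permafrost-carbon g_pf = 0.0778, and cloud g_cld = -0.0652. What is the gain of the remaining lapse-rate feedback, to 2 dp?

-0.15

Amplification A = ΔT/ΔT₀ = 3.35/2.36 = 1.419.
Total gain g = 1 − 1/A = 1 − 1/1.419 = 0.2953.
Known gains sum to 0.05 + 0.38 + 0.0778 − 0.0652 = 0.4426.
g_lr = 0.2953 − 0.4426 = -0.15.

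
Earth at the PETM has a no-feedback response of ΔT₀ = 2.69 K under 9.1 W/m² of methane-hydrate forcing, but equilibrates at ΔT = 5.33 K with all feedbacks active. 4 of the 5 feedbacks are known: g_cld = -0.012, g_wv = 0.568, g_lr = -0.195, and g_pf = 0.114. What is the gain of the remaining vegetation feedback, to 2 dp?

Amplification A = ΔT/ΔT₀ = 5.33/2.69 = 1.981.
Total gain g = 1 − 1/A = 1 − 1/1.981 = 0.4952.
Known gains sum to -0.012 + 0.568 − 0.195 + 0.114 = 0.475.
g_veg = 0.4952 − 0.475 = 0.02.

0.02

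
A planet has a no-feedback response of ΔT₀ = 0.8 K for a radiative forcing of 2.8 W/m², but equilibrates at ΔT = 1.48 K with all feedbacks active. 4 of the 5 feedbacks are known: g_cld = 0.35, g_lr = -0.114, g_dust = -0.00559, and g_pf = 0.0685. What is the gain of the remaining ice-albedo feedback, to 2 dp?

Amplification A = ΔT/ΔT₀ = 1.48/0.8 = 1.85.
Total gain g = 1 − 1/A = 1 − 1/1.85 = 0.4595.
Known gains sum to 0.35 − 0.114 − 0.00559 + 0.0685 = 0.29891.
g_ice = 0.4595 − 0.29891 = 0.16.

0.16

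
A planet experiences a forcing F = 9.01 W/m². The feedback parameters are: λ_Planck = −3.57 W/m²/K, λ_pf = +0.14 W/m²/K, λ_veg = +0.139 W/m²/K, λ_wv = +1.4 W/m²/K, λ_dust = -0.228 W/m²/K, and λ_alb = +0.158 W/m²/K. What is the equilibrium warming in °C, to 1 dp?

Net feedback parameter λ = (−3.57) + (+0.14) + (+0.139) + (+1.4) + (-0.228) + (+0.158) = -1.961 W/m²/K.
ΔT = −F/λ = −9.01/(-1.961) = 4.6 °C.

4.6 °C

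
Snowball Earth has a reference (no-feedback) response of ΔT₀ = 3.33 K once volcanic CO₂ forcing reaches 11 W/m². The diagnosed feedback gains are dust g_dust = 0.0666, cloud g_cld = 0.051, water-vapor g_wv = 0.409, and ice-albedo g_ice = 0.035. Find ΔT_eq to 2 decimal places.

7.60 K

Total gain g = 0.0666 + 0.051 + 0.409 + 0.035 = 0.5616.
Amplification A = 1/(1 − 0.5616) = 2.281.
ΔT = 3.33 × 2.281 = 7.60 K.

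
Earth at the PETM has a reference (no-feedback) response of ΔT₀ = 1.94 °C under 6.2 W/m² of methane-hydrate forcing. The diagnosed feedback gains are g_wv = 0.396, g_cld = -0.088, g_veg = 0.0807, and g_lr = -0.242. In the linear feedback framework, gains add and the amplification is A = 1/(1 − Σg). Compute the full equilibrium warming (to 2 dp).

2.27 °C

Total gain g = 0.396 − 0.088 + 0.0807 − 0.242 = 0.1467.
Amplification A = 1/(1 − 0.1467) = 1.172.
ΔT = 1.94 × 1.172 = 2.27 °C.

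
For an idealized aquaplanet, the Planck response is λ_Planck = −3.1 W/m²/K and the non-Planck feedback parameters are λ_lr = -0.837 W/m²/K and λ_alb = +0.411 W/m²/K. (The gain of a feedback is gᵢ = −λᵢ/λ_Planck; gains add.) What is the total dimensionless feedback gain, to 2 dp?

-0.14

Convert to gains: g_lr = -0.837/3.1 = -0.27; g_alb = 0.411/3.1 = 0.1326.
Total gain g = -0.1374.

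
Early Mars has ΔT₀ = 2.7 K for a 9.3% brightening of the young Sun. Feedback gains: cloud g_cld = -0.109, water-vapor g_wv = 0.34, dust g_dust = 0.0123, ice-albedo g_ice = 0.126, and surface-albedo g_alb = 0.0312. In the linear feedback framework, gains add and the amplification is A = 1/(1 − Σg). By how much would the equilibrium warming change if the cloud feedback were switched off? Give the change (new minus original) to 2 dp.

Original: g = 0.4005, ΔT = 2.7/(1−0.4005) = 4.5038 K.
Without cloud: g' = 0.5095, ΔT' = 2.7/(1−0.5095) = 5.5046 K.
Change = 5.5046 − 4.5038 = 1.00 K.

1.00 K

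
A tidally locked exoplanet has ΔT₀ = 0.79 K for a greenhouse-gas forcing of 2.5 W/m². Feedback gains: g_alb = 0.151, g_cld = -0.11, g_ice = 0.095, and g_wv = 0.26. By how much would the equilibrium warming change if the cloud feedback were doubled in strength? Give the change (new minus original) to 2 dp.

-0.20 K

Original: g = 0.396, ΔT = 0.79/(1−0.396) = 1.3079 K.
With doubled cloud: g' = 0.286, ΔT' = 0.79/(1−0.286) = 1.1064 K.
Change = 1.1064 − 1.3079 = -0.20 K.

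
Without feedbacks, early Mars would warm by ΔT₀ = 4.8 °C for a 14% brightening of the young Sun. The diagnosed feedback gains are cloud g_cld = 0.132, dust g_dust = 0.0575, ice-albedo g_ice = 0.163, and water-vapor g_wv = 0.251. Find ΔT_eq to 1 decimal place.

12.1 °C

Total gain g = 0.132 + 0.0575 + 0.163 + 0.251 = 0.6035.
Amplification A = 1/(1 − 0.6035) = 2.522.
ΔT = 4.8 × 2.522 = 12.1 °C.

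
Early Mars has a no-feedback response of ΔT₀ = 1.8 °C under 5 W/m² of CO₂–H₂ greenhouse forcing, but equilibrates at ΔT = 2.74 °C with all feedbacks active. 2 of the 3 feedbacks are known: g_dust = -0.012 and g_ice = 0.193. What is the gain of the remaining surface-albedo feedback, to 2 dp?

0.16

Amplification A = ΔT/ΔT₀ = 2.74/1.8 = 1.522.
Total gain g = 1 − 1/A = 1 − 1/1.522 = 0.343.
Known gains sum to -0.012 + 0.193 = 0.181.
g_alb = 0.343 − 0.181 = 0.16.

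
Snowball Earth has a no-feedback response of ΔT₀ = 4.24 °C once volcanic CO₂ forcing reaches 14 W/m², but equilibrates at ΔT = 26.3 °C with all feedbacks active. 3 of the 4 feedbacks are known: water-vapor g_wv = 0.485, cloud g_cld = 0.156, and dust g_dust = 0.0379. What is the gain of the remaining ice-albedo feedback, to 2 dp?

Amplification A = ΔT/ΔT₀ = 26.3/4.24 = 6.203.
Total gain g = 1 − 1/A = 1 − 1/6.203 = 0.8388.
Known gains sum to 0.485 + 0.156 + 0.0379 = 0.6789.
g_ice = 0.8388 − 0.6789 = 0.16.

0.16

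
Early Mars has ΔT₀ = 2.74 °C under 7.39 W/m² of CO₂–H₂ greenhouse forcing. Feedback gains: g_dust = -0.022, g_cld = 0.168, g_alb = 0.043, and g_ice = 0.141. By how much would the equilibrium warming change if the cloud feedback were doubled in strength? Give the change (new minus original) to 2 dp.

1.37 °C

Original: g = 0.33, ΔT = 2.74/(1−0.33) = 4.0896 °C.
With doubled cloud: g' = 0.498, ΔT' = 2.74/(1−0.498) = 5.4582 °C.
Change = 5.4582 − 4.0896 = 1.37 °C.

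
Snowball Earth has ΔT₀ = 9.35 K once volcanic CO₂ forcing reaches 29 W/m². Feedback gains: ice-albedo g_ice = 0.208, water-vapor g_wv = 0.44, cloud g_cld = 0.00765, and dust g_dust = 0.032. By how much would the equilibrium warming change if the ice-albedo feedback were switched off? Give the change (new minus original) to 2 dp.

-11.97 K

Original: g = 0.68765, ΔT = 9.35/(1−0.68765) = 29.9344 K.
Without ice-albedo: g' = 0.47965, ΔT' = 9.35/(1−0.47965) = 17.9687 K.
Change = 17.9687 − 29.9344 = -11.97 K.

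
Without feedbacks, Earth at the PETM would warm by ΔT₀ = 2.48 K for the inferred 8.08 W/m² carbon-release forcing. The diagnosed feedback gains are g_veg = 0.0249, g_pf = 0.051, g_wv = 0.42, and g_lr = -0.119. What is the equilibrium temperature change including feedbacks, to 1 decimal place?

4.0 K

Total gain g = 0.0249 + 0.051 + 0.42 − 0.119 = 0.3769.
Amplification A = 1/(1 − 0.3769) = 1.605.
ΔT = 2.48 × 1.605 = 4.0 K.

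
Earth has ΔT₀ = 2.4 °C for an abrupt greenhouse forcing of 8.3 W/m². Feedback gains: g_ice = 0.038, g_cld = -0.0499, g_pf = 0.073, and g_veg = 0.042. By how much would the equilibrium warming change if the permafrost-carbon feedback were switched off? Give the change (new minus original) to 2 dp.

-0.20 °C

Original: g = 0.1031, ΔT = 2.4/(1−0.1031) = 2.6759 °C.
Without permafrost-carbon: g' = 0.0301, ΔT' = 2.4/(1−0.0301) = 2.4745 °C.
Change = 2.4745 − 2.6759 = -0.20 °C.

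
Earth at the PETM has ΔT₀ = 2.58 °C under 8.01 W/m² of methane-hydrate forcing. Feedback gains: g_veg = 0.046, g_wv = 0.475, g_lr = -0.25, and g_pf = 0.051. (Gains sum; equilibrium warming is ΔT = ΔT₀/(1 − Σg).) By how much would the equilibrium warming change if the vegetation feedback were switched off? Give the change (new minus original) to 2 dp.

Original: g = 0.322, ΔT = 2.58/(1−0.322) = 3.8053 °C.
Without vegetation: g' = 0.276, ΔT' = 2.58/(1−0.276) = 3.5635 °C.
Change = 3.5635 − 3.8053 = -0.24 °C.

-0.24 °C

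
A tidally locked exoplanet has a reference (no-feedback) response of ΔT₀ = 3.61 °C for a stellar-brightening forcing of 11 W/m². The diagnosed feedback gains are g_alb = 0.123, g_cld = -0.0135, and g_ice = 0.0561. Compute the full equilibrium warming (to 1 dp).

4.3 °C

Total gain g = 0.123 − 0.0135 + 0.0561 = 0.1656.
Amplification A = 1/(1 − 0.1656) = 1.198.
ΔT = 3.61 × 1.198 = 4.3 °C.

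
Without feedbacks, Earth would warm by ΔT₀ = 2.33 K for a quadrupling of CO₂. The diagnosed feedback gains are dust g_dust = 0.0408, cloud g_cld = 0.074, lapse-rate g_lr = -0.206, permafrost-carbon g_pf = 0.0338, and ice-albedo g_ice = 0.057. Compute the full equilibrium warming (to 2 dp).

Total gain g = 0.0408 + 0.074 − 0.206 + 0.0338 + 0.057 = -0.0004.
Amplification A = 1/(1 + 0.0004) = 0.9996.
ΔT = 2.33 × 0.9996 = 2.33 K.

2.33 K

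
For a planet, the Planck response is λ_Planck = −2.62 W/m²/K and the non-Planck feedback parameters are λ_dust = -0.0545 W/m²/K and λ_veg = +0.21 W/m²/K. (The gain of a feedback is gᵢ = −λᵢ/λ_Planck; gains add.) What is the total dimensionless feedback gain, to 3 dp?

Convert to gains: g_dust = -0.0545/2.62 = -0.0208; g_veg = 0.21/2.62 = 0.08015.
Total gain g = 0.05935.

0.059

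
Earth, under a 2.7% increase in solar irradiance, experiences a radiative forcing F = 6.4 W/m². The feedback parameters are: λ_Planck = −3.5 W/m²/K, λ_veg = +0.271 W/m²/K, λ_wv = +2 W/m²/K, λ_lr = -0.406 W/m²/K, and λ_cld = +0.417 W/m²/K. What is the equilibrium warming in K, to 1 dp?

5.3 K

Net feedback parameter λ = (−3.5) + (+0.271) + (+2) + (-0.406) + (+0.417) = -1.218 W/m²/K.
ΔT = −F/λ = −6.4/(-1.218) = 5.3 K.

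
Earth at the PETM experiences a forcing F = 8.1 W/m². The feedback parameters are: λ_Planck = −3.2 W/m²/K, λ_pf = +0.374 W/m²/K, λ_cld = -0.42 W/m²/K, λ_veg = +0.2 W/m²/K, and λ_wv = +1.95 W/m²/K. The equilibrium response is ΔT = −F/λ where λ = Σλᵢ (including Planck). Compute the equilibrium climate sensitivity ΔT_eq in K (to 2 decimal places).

Net feedback parameter λ = (−3.2) + (+0.374) + (-0.42) + (+0.2) + (+1.95) = -1.096 W/m²/K.
ΔT = −F/λ = −8.1/(-1.096) = 7.39 K.

7.39 K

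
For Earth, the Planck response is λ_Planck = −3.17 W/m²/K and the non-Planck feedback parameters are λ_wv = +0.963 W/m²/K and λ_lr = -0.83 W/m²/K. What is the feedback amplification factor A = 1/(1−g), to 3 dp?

1.044

Convert to gains: g_wv = 0.963/3.17 = 0.3038; g_lr = -0.83/3.17 = -0.2618.
Total gain g = 0.042.
A = 1/(1 − 0.042) = 1.044.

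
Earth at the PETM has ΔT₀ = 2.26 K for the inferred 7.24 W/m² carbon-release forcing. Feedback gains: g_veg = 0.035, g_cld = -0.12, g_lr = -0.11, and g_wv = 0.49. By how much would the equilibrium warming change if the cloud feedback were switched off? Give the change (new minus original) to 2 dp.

0.66 K

Original: g = 0.295, ΔT = 2.26/(1−0.295) = 3.2057 K.
Without cloud: g' = 0.415, ΔT' = 2.26/(1−0.415) = 3.8632 K.
Change = 3.8632 − 3.2057 = 0.66 K.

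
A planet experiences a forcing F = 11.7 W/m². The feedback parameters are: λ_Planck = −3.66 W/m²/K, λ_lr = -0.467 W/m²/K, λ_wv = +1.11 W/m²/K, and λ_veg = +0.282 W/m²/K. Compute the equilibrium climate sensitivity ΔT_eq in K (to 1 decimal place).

4.3 K

Net feedback parameter λ = (−3.66) + (-0.467) + (+1.11) + (+0.282) = -2.735 W/m²/K.
ΔT = −F/λ = −11.7/(-2.735) = 4.3 K.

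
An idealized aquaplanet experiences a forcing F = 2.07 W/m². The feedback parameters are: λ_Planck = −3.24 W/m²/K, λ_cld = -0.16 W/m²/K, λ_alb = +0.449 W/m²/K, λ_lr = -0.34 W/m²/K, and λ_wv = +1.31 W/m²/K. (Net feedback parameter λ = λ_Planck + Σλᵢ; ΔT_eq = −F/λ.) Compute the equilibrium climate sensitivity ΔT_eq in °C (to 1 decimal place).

Net feedback parameter λ = (−3.24) + (-0.16) + (+0.449) + (-0.34) + (+1.31) = -1.981 W/m²/K.
ΔT = −F/λ = −2.07/(-1.981) = 1.0 °C.

1.0 °C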